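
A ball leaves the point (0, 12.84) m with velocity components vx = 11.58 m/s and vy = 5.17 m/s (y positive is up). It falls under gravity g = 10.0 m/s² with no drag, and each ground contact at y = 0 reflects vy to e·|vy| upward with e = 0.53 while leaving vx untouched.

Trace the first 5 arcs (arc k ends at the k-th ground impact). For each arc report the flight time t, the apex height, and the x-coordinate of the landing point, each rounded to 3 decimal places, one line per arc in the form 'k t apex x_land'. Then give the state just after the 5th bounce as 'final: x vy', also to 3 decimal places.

Arc 1: start y=12.840, vy=5.170 → t=2.201, apex=14.176, x_land=25.486, impact vy=-16.838
  bounce: vy ← 0.53·16.838 = 8.924
Arc 2: start y=0.000, vy=8.924 → t=1.785, apex=3.982, x_land=46.154, impact vy=-8.924
  bounce: vy ← 0.53·8.924 = 4.730
Arc 3: start y=0.000, vy=4.730 → t=0.946, apex=1.119, x_land=57.109, impact vy=-4.730
  bounce: vy ← 0.53·4.730 = 2.507
Arc 4: start y=0.000, vy=2.507 → t=0.501, apex=0.314, x_land=62.915, impact vy=-2.507
  bounce: vy ← 0.53·2.507 = 1.329
Arc 5: start y=0.000, vy=1.329 → t=0.266, apex=0.088, x_land=65.992, impact vy=-1.329
  bounce: vy ← 0.53·1.329 = 0.704

1 2.201 14.176 25.486
2 1.785 3.982 46.154
3 0.946 1.119 57.109
4 0.501 0.314 62.915
5 0.266 0.088 65.992
final: 65.992 0.704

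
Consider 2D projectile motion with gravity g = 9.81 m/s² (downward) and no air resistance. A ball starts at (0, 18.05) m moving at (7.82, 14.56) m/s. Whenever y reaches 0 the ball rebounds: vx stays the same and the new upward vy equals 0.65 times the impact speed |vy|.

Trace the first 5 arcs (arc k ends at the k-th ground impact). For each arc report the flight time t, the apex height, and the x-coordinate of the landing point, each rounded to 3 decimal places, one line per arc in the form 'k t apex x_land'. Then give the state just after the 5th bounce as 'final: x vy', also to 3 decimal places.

1 3.910 28.855 30.573
2 3.153 12.191 55.230
3 2.049 5.151 71.258
4 1.332 2.176 81.675
5 0.866 0.919 88.447
final: 88.447 2.761

Arc 1: start y=18.050, vy=14.560 → t=3.910, apex=28.855, x_land=30.573, impact vy=-23.794
  bounce: vy ← 0.65·23.794 = 15.466
Arc 2: start y=0.000, vy=15.466 → t=3.153, apex=12.191, x_land=55.230, impact vy=-15.466
  bounce: vy ← 0.65·15.466 = 10.053
Arc 3: start y=0.000, vy=10.053 → t=2.049, apex=5.151, x_land=71.258, impact vy=-10.053
  bounce: vy ← 0.65·10.053 = 6.534
Arc 4: start y=0.000, vy=6.534 → t=1.332, apex=2.176, x_land=81.675, impact vy=-6.534
  bounce: vy ← 0.65·6.534 = 4.247
Arc 5: start y=0.000, vy=4.247 → t=0.866, apex=0.919, x_land=88.447, impact vy=-4.247
  bounce: vy ← 0.65·4.247 = 2.761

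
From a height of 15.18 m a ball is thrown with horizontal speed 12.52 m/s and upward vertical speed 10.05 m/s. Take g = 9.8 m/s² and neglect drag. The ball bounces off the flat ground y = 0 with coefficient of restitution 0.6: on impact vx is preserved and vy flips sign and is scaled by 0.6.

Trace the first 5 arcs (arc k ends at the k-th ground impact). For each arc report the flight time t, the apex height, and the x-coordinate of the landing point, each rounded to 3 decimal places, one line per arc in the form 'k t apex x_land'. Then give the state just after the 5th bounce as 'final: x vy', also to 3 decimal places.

Arc 1: start y=15.180, vy=10.050 → t=3.063, apex=20.333, x_land=38.343, impact vy=-19.963
  bounce: vy ← 0.6·19.963 = 11.978
Arc 2: start y=0.000, vy=11.978 → t=2.444, apex=7.320, x_land=68.948, impact vy=-11.978
  bounce: vy ← 0.6·11.978 = 7.187
Arc 3: start y=0.000, vy=7.187 → t=1.467, apex=2.635, x_land=87.311, impact vy=-7.187
  bounce: vy ← 0.6·7.187 = 4.312
Arc 4: start y=0.000, vy=4.312 → t=0.880, apex=0.949, x_land=98.329, impact vy=-4.312
  bounce: vy ← 0.6·4.312 = 2.587
Arc 5: start y=0.000, vy=2.587 → t=0.528, apex=0.342, x_land=104.940, impact vy=-2.587
  bounce: vy ← 0.6·2.587 = 1.552

1 3.063 20.333 38.343
2 2.444 7.320 68.948
3 1.467 2.635 87.311
4 0.880 0.949 98.329
5 0.528 0.342 104.940
final: 104.940 1.552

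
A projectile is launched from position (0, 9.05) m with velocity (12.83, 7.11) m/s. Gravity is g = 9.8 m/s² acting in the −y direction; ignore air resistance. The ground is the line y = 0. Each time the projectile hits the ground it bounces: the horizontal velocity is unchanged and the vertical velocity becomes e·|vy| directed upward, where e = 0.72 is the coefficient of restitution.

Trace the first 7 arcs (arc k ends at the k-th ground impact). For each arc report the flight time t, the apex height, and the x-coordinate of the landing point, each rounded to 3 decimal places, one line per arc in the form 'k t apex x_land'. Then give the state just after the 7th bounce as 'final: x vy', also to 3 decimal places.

Arc 1: start y=9.050, vy=7.110 → t=2.266, apex=11.629, x_land=29.074, impact vy=-15.097
  bounce: vy ← 0.72·15.097 = 10.870
Arc 2: start y=0.000, vy=10.870 → t=2.218, apex=6.029, x_land=57.536, impact vy=-10.870
  bounce: vy ← 0.72·10.870 = 7.827
Arc 3: start y=0.000, vy=7.827 → t=1.597, apex=3.125, x_land=78.028, impact vy=-7.827
  bounce: vy ← 0.72·7.827 = 5.635
Arc 4: start y=0.000, vy=5.635 → t=1.150, apex=1.620, x_land=92.783, impact vy=-5.635
  bounce: vy ← 0.72·5.635 = 4.057
Arc 5: start y=0.000, vy=4.057 → t=0.828, apex=0.840, x_land=103.406, impact vy=-4.057
  bounce: vy ← 0.72·4.057 = 2.921
Arc 6: start y=0.000, vy=2.921 → t=0.596, apex=0.435, x_land=111.055, impact vy=-2.921
  bounce: vy ← 0.72·2.921 = 2.103
Arc 7: start y=0.000, vy=2.103 → t=0.429, apex=0.226, x_land=116.562, impact vy=-2.103
  bounce: vy ← 0.72·2.103 = 1.514

1 2.266 11.629 29.074
2 2.218 6.029 57.536
3 1.597 3.125 78.028
4 1.150 1.620 92.783
5 0.828 0.840 103.406
6 0.596 0.435 111.055
7 0.429 0.226 116.562
final: 116.562 1.514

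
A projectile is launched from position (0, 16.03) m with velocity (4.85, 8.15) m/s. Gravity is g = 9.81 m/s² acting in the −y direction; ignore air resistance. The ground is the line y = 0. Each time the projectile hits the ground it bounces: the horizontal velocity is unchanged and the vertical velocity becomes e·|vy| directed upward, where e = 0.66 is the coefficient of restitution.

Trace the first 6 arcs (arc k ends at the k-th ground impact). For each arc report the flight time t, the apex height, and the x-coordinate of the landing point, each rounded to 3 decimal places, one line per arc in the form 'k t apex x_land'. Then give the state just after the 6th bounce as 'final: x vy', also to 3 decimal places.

1 2.820 19.415 13.679
2 2.626 8.457 26.416
3 1.733 3.684 34.822
4 1.144 1.605 40.370
5 0.755 0.699 44.032
6 0.498 0.304 46.449
final: 46.449 1.613

Arc 1: start y=16.030, vy=8.150 → t=2.820, apex=19.415, x_land=13.679, impact vy=-19.517
  bounce: vy ← 0.66·19.517 = 12.882
Arc 2: start y=0.000, vy=12.882 → t=2.626, apex=8.457, x_land=26.416, impact vy=-12.882
  bounce: vy ← 0.66·12.882 = 8.502
Arc 3: start y=0.000, vy=8.502 → t=1.733, apex=3.684, x_land=34.822, impact vy=-8.502
  bounce: vy ← 0.66·8.502 = 5.611
Arc 4: start y=0.000, vy=5.611 → t=1.144, apex=1.605, x_land=40.370, impact vy=-5.611
  bounce: vy ← 0.66·5.611 = 3.703
Arc 5: start y=0.000, vy=3.703 → t=0.755, apex=0.699, x_land=44.032, impact vy=-3.703
  bounce: vy ← 0.66·3.703 = 2.444
Arc 6: start y=0.000, vy=2.444 → t=0.498, apex=0.304, x_land=46.449, impact vy=-2.444
  bounce: vy ← 0.66·2.444 = 1.613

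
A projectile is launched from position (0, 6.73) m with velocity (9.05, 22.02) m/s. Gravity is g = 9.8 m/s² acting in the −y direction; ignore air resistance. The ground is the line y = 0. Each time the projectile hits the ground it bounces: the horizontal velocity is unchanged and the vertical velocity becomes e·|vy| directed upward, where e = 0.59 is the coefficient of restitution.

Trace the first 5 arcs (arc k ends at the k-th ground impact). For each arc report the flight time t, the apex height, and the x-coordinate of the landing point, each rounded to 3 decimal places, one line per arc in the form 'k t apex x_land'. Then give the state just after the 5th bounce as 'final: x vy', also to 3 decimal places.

1 4.781 31.469 43.269
2 2.990 10.954 70.332
3 1.764 3.813 86.299
4 1.041 1.327 95.720
5 0.614 0.462 101.278
final: 101.278 1.776

Arc 1: start y=6.730, vy=22.020 → t=4.781, apex=31.469, x_land=43.269, impact vy=-24.835
  bounce: vy ← 0.59·24.835 = 14.653
Arc 2: start y=0.000, vy=14.653 → t=2.990, apex=10.954, x_land=70.332, impact vy=-14.653
  bounce: vy ← 0.59·14.653 = 8.645
Arc 3: start y=0.000, vy=8.645 → t=1.764, apex=3.813, x_land=86.299, impact vy=-8.645
  bounce: vy ← 0.59·8.645 = 5.101
Arc 4: start y=0.000, vy=5.101 → t=1.041, apex=1.327, x_land=95.720, impact vy=-5.101
  bounce: vy ← 0.59·5.101 = 3.009
Arc 5: start y=0.000, vy=3.009 → t=0.614, apex=0.462, x_land=101.278, impact vy=-3.009
  bounce: vy ← 0.59·3.009 = 1.776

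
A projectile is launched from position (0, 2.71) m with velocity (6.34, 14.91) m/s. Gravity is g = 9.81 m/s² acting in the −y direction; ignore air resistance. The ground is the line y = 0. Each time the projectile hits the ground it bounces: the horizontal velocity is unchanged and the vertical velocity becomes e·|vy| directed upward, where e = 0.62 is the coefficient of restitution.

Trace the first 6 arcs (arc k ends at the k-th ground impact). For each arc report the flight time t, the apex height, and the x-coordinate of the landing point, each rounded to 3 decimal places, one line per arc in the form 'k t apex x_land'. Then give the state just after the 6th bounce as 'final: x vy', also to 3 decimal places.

1 3.212 14.041 20.363
2 2.098 5.397 33.664
3 1.301 2.075 41.910
4 0.806 0.798 47.023
5 0.500 0.307 50.193
6 0.310 0.118 52.159
final: 52.159 0.943

Arc 1: start y=2.710, vy=14.910 → t=3.212, apex=14.041, x_land=20.363, impact vy=-16.598
  bounce: vy ← 0.62·16.598 = 10.290
Arc 2: start y=0.000, vy=10.290 → t=2.098, apex=5.397, x_land=33.664, impact vy=-10.290
  bounce: vy ← 0.62·10.290 = 6.380
Arc 3: start y=0.000, vy=6.380 → t=1.301, apex=2.075, x_land=41.910, impact vy=-6.380
  bounce: vy ← 0.62·6.380 = 3.956
Arc 4: start y=0.000, vy=3.956 → t=0.806, apex=0.798, x_land=47.023, impact vy=-3.956
  bounce: vy ← 0.62·3.956 = 2.453
Arc 5: start y=0.000, vy=2.453 → t=0.500, apex=0.307, x_land=50.193, impact vy=-2.453
  bounce: vy ← 0.62·2.453 = 1.521
Arc 6: start y=0.000, vy=1.521 → t=0.310, apex=0.118, x_land=52.159, impact vy=-1.521
  bounce: vy ← 0.62·1.521 = 0.943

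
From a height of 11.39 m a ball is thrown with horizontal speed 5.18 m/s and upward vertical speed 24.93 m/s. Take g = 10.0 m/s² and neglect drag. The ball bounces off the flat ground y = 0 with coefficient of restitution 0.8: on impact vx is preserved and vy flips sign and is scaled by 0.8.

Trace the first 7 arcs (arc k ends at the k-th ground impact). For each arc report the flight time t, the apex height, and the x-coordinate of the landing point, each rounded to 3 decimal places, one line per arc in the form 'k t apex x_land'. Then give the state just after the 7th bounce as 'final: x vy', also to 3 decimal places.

Arc 1: start y=11.390, vy=24.930 → t=5.407, apex=42.465, x_land=28.010, impact vy=-29.143
  bounce: vy ← 0.8·29.143 = 23.314
Arc 2: start y=0.000, vy=23.314 → t=4.663, apex=27.178, x_land=52.163, impact vy=-23.314
  bounce: vy ← 0.8·23.314 = 18.651
Arc 3: start y=0.000, vy=18.651 → t=3.730, apex=17.394, x_land=71.486, impact vy=-18.651
  bounce: vy ← 0.8·18.651 = 14.921
Arc 4: start y=0.000, vy=14.921 → t=2.984, apex=11.132, x_land=86.944, impact vy=-14.921
  bounce: vy ← 0.8·14.921 = 11.937
Arc 5: start y=0.000, vy=11.937 → t=2.387, apex=7.124, x_land=99.311, impact vy=-11.937
  bounce: vy ← 0.8·11.937 = 9.550
Arc 6: start y=0.000, vy=9.550 → t=1.910, apex=4.560, x_land=109.204, impact vy=-9.550
  bounce: vy ← 0.8·9.550 = 7.640
Arc 7: start y=0.000, vy=7.640 → t=1.528, apex=2.918, x_land=117.119, impact vy=-7.640
  bounce: vy ← 0.8·7.640 = 6.112

1 5.407 42.465 28.010
2 4.663 27.178 52.163
3 3.730 17.394 71.486
4 2.984 11.132 86.944
5 2.387 7.124 99.311
6 1.910 4.560 109.204
7 1.528 2.918 117.119
final: 117.119 6.112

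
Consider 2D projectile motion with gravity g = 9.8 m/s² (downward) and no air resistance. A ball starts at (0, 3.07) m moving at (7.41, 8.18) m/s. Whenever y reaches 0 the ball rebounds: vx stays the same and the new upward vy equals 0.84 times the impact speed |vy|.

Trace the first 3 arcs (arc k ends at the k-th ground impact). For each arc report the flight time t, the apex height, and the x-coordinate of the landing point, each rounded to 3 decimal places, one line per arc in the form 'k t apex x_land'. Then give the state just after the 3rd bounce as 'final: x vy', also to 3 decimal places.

1 1.985 6.484 14.709
2 1.933 4.575 29.029
3 1.623 3.228 41.058
final: 41.058 6.682

Arc 1: start y=3.070, vy=8.180 → t=1.985, apex=6.484, x_land=14.709, impact vy=-11.273
  bounce: vy ← 0.84·11.273 = 9.469
Arc 2: start y=0.000, vy=9.469 → t=1.933, apex=4.575, x_land=29.029, impact vy=-9.469
  bounce: vy ← 0.84·9.469 = 7.954
Arc 3: start y=0.000, vy=7.954 → t=1.623, apex=3.228, x_land=41.058, impact vy=-7.954
  bounce: vy ← 0.84·7.954 = 6.682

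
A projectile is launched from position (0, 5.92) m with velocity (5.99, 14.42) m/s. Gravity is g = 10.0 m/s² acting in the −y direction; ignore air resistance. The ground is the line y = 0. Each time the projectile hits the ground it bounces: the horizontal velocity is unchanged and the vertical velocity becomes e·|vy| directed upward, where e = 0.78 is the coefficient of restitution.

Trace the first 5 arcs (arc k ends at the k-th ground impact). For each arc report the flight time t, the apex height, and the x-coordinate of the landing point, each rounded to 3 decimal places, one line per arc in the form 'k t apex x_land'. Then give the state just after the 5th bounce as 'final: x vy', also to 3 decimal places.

Arc 1: start y=5.920, vy=14.420 → t=3.248, apex=16.317, x_land=19.458, impact vy=-18.065
  bounce: vy ← 0.78·18.065 = 14.091
Arc 2: start y=0.000, vy=14.091 → t=2.818, apex=9.927, x_land=36.339, impact vy=-14.091
  bounce: vy ← 0.78·14.091 = 10.991
Arc 3: start y=0.000, vy=10.991 → t=2.198, apex=6.040, x_land=49.506, impact vy=-10.991
  bounce: vy ← 0.78·10.991 = 8.573
Arc 4: start y=0.000, vy=8.573 → t=1.715, apex=3.675, x_land=59.776, impact vy=-8.573
  bounce: vy ← 0.78·8.573 = 6.687
Arc 5: start y=0.000, vy=6.687 → t=1.337, apex=2.236, x_land=67.786, impact vy=-6.687
  bounce: vy ← 0.78·6.687 = 5.216

1 3.248 16.317 19.458
2 2.818 9.927 36.339
3 2.198 6.040 49.506
4 1.715 3.675 59.776
5 1.337 2.236 67.786
final: 67.786 5.216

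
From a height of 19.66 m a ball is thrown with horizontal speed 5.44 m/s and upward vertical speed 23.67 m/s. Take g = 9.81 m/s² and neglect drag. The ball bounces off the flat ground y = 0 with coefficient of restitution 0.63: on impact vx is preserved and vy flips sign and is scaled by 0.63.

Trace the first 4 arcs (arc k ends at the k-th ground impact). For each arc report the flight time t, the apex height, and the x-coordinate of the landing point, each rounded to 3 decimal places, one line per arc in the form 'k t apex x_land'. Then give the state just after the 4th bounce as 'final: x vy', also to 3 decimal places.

1 5.548 48.216 30.182
2 3.950 19.137 51.672
3 2.489 7.595 65.211
4 1.568 3.015 73.741
final: 73.741 4.845

Arc 1: start y=19.660, vy=23.670 → t=5.548, apex=48.216, x_land=30.182, impact vy=-30.757
  bounce: vy ← 0.63·30.757 = 19.377
Arc 2: start y=0.000, vy=19.377 → t=3.950, apex=19.137, x_land=51.672, impact vy=-19.377
  bounce: vy ← 0.63·19.377 = 12.207
Arc 3: start y=0.000, vy=12.207 → t=2.489, apex=7.595, x_land=65.211, impact vy=-12.207
  bounce: vy ← 0.63·12.207 = 7.691
Arc 4: start y=0.000, vy=7.691 → t=1.568, apex=3.015, x_land=73.741, impact vy=-7.691
  bounce: vy ← 0.63·7.691 = 4.845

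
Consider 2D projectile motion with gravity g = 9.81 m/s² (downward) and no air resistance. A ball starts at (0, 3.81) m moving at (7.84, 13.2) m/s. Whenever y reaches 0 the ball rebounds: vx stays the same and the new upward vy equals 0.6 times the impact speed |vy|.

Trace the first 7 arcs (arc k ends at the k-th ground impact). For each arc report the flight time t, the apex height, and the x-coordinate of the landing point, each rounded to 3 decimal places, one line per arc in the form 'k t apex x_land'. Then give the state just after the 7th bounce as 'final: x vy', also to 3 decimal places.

1 2.954 12.691 23.160
2 1.930 4.569 38.293
3 1.158 1.645 47.373
4 0.695 0.592 52.820
5 0.417 0.213 56.089
6 0.250 0.077 58.050
7 0.150 0.028 59.227
final: 59.227 0.442

Arc 1: start y=3.810, vy=13.200 → t=2.954, apex=12.691, x_land=23.160, impact vy=-15.779
  bounce: vy ← 0.6·15.779 = 9.468
Arc 2: start y=0.000, vy=9.468 → t=1.930, apex=4.569, x_land=38.293, impact vy=-9.468
  bounce: vy ← 0.6·9.468 = 5.681
Arc 3: start y=0.000, vy=5.681 → t=1.158, apex=1.645, x_land=47.373, impact vy=-5.681
  bounce: vy ← 0.6·5.681 = 3.408
Arc 4: start y=0.000, vy=3.408 → t=0.695, apex=0.592, x_land=52.820, impact vy=-3.408
  bounce: vy ← 0.6·3.408 = 2.045
Arc 5: start y=0.000, vy=2.045 → t=0.417, apex=0.213, x_land=56.089, impact vy=-2.045
  bounce: vy ← 0.6·2.045 = 1.227
Arc 6: start y=0.000, vy=1.227 → t=0.250, apex=0.077, x_land=58.050, impact vy=-1.227
  bounce: vy ← 0.6·1.227 = 0.736
Arc 7: start y=0.000, vy=0.736 → t=0.150, apex=0.028, x_land=59.227, impact vy=-0.736
  bounce: vy ← 0.6·0.736 = 0.442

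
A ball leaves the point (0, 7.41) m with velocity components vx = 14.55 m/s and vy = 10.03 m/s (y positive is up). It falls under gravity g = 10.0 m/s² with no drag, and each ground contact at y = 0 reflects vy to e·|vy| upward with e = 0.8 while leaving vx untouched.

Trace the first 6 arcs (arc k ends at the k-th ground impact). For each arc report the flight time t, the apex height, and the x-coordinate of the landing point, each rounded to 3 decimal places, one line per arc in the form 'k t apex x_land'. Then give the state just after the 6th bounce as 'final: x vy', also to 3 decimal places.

1 2.580 12.440 37.544
2 2.524 7.962 74.265
3 2.019 5.095 103.641
4 1.615 3.261 127.142
5 1.292 2.087 145.943
6 1.034 1.336 160.984
final: 160.984 4.135

Arc 1: start y=7.410, vy=10.030 → t=2.580, apex=12.440, x_land=37.544, impact vy=-15.773
  bounce: vy ← 0.8·15.773 = 12.619
Arc 2: start y=0.000, vy=12.619 → t=2.524, apex=7.962, x_land=74.265, impact vy=-12.619
  bounce: vy ← 0.8·12.619 = 10.095
Arc 3: start y=0.000, vy=10.095 → t=2.019, apex=5.095, x_land=103.641, impact vy=-10.095
  bounce: vy ← 0.8·10.095 = 8.076
Arc 4: start y=0.000, vy=8.076 → t=1.615, apex=3.261, x_land=127.142, impact vy=-8.076
  bounce: vy ← 0.8·8.076 = 6.461
Arc 5: start y=0.000, vy=6.461 → t=1.292, apex=2.087, x_land=145.943, impact vy=-6.461
  bounce: vy ← 0.8·6.461 = 5.169
Arc 6: start y=0.000, vy=5.169 → t=1.034, apex=1.336, x_land=160.984, impact vy=-5.169
  bounce: vy ← 0.8·5.169 = 4.135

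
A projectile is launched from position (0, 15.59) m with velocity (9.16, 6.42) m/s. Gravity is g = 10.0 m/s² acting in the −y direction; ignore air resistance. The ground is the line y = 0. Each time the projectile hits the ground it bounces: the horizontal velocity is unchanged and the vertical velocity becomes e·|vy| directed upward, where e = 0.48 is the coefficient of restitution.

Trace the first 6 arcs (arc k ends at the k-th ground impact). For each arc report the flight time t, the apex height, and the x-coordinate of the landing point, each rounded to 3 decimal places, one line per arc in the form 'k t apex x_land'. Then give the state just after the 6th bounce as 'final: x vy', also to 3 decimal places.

1 2.521 17.651 23.091
2 1.804 4.067 39.613
3 0.866 0.937 47.544
4 0.416 0.216 51.351
5 0.199 0.050 53.178
6 0.096 0.011 54.055
final: 54.055 0.230

Arc 1: start y=15.590, vy=6.420 → t=2.521, apex=17.651, x_land=23.091, impact vy=-18.789
  bounce: vy ← 0.48·18.789 = 9.019
Arc 2: start y=0.000, vy=9.019 → t=1.804, apex=4.067, x_land=39.613, impact vy=-9.019
  bounce: vy ← 0.48·9.019 = 4.329
Arc 3: start y=0.000, vy=4.329 → t=0.866, apex=0.937, x_land=47.544, impact vy=-4.329
  bounce: vy ← 0.48·4.329 = 2.078
Arc 4: start y=0.000, vy=2.078 → t=0.416, apex=0.216, x_land=51.351, impact vy=-2.078
  bounce: vy ← 0.48·2.078 = 0.997
Arc 5: start y=0.000, vy=0.997 → t=0.199, apex=0.050, x_land=53.178, impact vy=-0.997
  bounce: vy ← 0.48·0.997 = 0.479
Arc 6: start y=0.000, vy=0.479 → t=0.096, apex=0.011, x_land=54.055, impact vy=-0.479
  bounce: vy ← 0.48·0.479 = 0.230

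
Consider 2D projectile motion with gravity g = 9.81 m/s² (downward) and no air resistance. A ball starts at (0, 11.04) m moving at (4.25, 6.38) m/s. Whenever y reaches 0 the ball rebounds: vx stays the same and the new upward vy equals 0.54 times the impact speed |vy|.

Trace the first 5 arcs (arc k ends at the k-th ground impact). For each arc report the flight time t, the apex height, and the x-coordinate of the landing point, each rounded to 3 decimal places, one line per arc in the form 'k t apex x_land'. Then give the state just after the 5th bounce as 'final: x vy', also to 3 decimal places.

1 2.286 13.115 9.713
2 1.766 3.824 17.219
3 0.954 1.115 21.272
4 0.515 0.325 23.460
5 0.278 0.095 24.642
final: 24.642 0.737

Arc 1: start y=11.040, vy=6.380 → t=2.286, apex=13.115, x_land=9.713, impact vy=-16.041
  bounce: vy ← 0.54·16.041 = 8.662
Arc 2: start y=0.000, vy=8.662 → t=1.766, apex=3.824, x_land=17.219, impact vy=-8.662
  bounce: vy ← 0.54·8.662 = 4.678
Arc 3: start y=0.000, vy=4.678 → t=0.954, apex=1.115, x_land=21.272, impact vy=-4.678
  bounce: vy ← 0.54·4.678 = 2.526
Arc 4: start y=0.000, vy=2.526 → t=0.515, apex=0.325, x_land=23.460, impact vy=-2.526
  bounce: vy ← 0.54·2.526 = 1.364
Arc 5: start y=0.000, vy=1.364 → t=0.278, apex=0.095, x_land=24.642, impact vy=-1.364
  bounce: vy ← 0.54·1.364 = 0.737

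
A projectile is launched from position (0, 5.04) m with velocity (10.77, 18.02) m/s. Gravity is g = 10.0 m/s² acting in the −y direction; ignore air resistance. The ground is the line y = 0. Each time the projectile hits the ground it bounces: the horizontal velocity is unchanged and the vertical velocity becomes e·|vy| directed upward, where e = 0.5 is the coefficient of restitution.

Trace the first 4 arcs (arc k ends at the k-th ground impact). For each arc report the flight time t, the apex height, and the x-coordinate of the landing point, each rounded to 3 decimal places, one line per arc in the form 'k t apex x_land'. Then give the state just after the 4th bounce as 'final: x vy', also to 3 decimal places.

Arc 1: start y=5.040, vy=18.020 → t=3.865, apex=21.276, x_land=41.624, impact vy=-20.628
  bounce: vy ← 0.5·20.628 = 10.314
Arc 2: start y=0.000, vy=10.314 → t=2.063, apex=5.319, x_land=63.841, impact vy=-10.314
  bounce: vy ← 0.5·10.314 = 5.157
Arc 3: start y=0.000, vy=5.157 → t=1.031, apex=1.330, x_land=74.949, impact vy=-5.157
  bounce: vy ← 0.5·5.157 = 2.579
Arc 4: start y=0.000, vy=2.579 → t=0.516, apex=0.332, x_land=80.503, impact vy=-2.579
  bounce: vy ← 0.5·2.579 = 1.289

1 3.865 21.276 41.624
2 2.063 5.319 63.841
3 1.031 1.330 74.949
4 0.516 0.332 80.503
final: 80.503 1.289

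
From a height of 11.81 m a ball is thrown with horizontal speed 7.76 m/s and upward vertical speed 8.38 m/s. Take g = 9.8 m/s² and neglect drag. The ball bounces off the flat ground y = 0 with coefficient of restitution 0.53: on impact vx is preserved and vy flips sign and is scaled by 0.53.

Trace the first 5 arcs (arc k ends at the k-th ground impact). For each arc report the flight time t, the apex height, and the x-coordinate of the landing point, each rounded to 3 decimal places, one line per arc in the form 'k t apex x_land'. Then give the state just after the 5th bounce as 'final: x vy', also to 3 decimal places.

Arc 1: start y=11.810, vy=8.380 → t=2.628, apex=15.393, x_land=20.389, impact vy=-17.370
  bounce: vy ← 0.53·17.370 = 9.206
Arc 2: start y=0.000, vy=9.206 → t=1.879, apex=4.324, x_land=34.968, impact vy=-9.206
  bounce: vy ← 0.53·9.206 = 4.879
Arc 3: start y=0.000, vy=4.879 → t=0.996, apex=1.215, x_land=42.695, impact vy=-4.879
  bounce: vy ← 0.53·4.879 = 2.586
Arc 4: start y=0.000, vy=2.586 → t=0.528, apex=0.341, x_land=46.791, impact vy=-2.586
  bounce: vy ← 0.53·2.586 = 1.371
Arc 5: start y=0.000, vy=1.371 → t=0.280, apex=0.096, x_land=48.961, impact vy=-1.371
  bounce: vy ← 0.53·1.371 = 0.726

1 2.628 15.393 20.389
2 1.879 4.324 34.968
3 0.996 1.215 42.695
4 0.528 0.341 46.791
5 0.280 0.096 48.961
final: 48.961 0.726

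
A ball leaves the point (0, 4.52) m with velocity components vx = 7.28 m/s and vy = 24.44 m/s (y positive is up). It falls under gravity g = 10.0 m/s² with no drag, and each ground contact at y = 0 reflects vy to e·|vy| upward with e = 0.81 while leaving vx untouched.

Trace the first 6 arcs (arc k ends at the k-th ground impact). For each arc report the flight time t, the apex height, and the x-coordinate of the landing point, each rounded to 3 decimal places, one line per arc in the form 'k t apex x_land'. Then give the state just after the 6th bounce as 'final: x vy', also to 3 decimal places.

1 5.066 34.386 36.884
2 4.248 22.560 67.811
3 3.441 14.802 92.863
4 2.787 9.712 113.155
5 2.258 6.372 129.591
6 1.829 4.180 142.905
final: 142.905 7.407

Arc 1: start y=4.520, vy=24.440 → t=5.066, apex=34.386, x_land=36.884, impact vy=-26.224
  bounce: vy ← 0.81·26.224 = 21.242
Arc 2: start y=0.000, vy=21.242 → t=4.248, apex=22.560, x_land=67.811, impact vy=-21.242
  bounce: vy ← 0.81·21.242 = 17.206
Arc 3: start y=0.000, vy=17.206 → t=3.441, apex=14.802, x_land=92.863, impact vy=-17.206
  bounce: vy ← 0.81·17.206 = 13.937
Arc 4: start y=0.000, vy=13.937 → t=2.787, apex=9.712, x_land=113.155, impact vy=-13.937
  bounce: vy ← 0.81·13.937 = 11.289
Arc 5: start y=0.000, vy=11.289 → t=2.258, apex=6.372, x_land=129.591, impact vy=-11.289
  bounce: vy ← 0.81·11.289 = 9.144
Arc 6: start y=0.000, vy=9.144 → t=1.829, apex=4.180, x_land=142.905, impact vy=-9.144
  bounce: vy ← 0.81·9.144 = 7.407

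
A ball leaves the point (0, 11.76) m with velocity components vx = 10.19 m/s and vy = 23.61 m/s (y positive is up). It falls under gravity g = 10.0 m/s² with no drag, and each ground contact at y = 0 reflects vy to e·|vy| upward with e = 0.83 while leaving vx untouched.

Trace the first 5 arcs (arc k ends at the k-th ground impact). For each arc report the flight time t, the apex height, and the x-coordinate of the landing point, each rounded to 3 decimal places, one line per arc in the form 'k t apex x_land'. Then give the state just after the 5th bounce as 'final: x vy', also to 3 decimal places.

Arc 1: start y=11.760, vy=23.610 → t=5.176, apex=39.632, x_land=52.747, impact vy=-28.154
  bounce: vy ← 0.83·28.154 = 23.368
Arc 2: start y=0.000, vy=23.368 → t=4.674, apex=27.302, x_land=100.370, impact vy=-23.368
  bounce: vy ← 0.83·23.368 = 19.395
Arc 3: start y=0.000, vy=19.395 → t=3.879, apex=18.808, x_land=139.898, impact vy=-19.395
  bounce: vy ← 0.83·19.395 = 16.098
Arc 4: start y=0.000, vy=16.098 → t=3.220, apex=12.957, x_land=172.705, impact vy=-16.098
  bounce: vy ← 0.83·16.098 = 13.361
Arc 5: start y=0.000, vy=13.361 → t=2.672, apex=8.926, x_land=199.935, impact vy=-13.361
  bounce: vy ← 0.83·13.361 = 11.090

1 5.176 39.632 52.747
2 4.674 27.302 100.370
3 3.879 18.808 139.898
4 3.220 12.957 172.705
5 2.672 8.926 199.935
final: 199.935 11.090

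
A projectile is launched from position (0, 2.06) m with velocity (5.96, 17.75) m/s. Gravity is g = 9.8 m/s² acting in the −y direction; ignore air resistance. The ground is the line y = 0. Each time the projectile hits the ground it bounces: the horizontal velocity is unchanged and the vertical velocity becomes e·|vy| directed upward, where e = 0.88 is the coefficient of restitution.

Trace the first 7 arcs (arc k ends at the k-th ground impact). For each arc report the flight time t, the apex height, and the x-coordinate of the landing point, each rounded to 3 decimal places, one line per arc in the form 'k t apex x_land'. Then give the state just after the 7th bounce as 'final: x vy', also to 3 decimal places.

Arc 1: start y=2.060, vy=17.750 → t=3.735, apex=18.135, x_land=22.261, impact vy=-18.853
  bounce: vy ← 0.88·18.853 = 16.591
Arc 2: start y=0.000, vy=16.591 → t=3.386, apex=14.043, x_land=42.440, impact vy=-16.591
  bounce: vy ← 0.88·16.591 = 14.600
Arc 3: start y=0.000, vy=14.600 → t=2.980, apex=10.875, x_land=60.199, impact vy=-14.600
  bounce: vy ← 0.88·14.600 = 12.848
Arc 4: start y=0.000, vy=12.848 → t=2.622, apex=8.422, x_land=75.826, impact vy=-12.848
  bounce: vy ← 0.88·12.848 = 11.306
Arc 5: start y=0.000, vy=11.306 → t=2.307, apex=6.522, x_land=89.578, impact vy=-11.306
  bounce: vy ← 0.88·11.306 = 9.949
Arc 6: start y=0.000, vy=9.949 → t=2.030, apex=5.051, x_land=101.679, impact vy=-9.949
  bounce: vy ← 0.88·9.949 = 8.755
Arc 7: start y=0.000, vy=8.755 → t=1.787, apex=3.911, x_land=112.329, impact vy=-8.755
  bounce: vy ← 0.88·8.755 = 7.705

1 3.735 18.135 22.261
2 3.386 14.043 42.440
3 2.980 10.875 60.199
4 2.622 8.422 75.826
5 2.307 6.522 89.578
6 2.030 5.051 101.679
7 1.787 3.911 112.329
final: 112.329 7.705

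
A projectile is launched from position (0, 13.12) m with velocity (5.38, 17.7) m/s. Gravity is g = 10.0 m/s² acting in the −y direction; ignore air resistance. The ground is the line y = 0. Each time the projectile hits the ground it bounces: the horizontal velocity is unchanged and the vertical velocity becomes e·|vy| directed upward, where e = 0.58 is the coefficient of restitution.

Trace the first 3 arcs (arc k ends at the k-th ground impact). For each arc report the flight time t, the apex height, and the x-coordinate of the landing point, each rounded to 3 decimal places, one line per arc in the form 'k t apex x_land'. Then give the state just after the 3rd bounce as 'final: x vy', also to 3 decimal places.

Arc 1: start y=13.120, vy=17.700 → t=4.169, apex=28.784, x_land=22.431, impact vy=-23.994
  bounce: vy ← 0.58·23.994 = 13.916
Arc 2: start y=0.000, vy=13.916 → t=2.783, apex=9.683, x_land=37.405, impact vy=-13.916
  bounce: vy ← 0.58·13.916 = 8.071
Arc 3: start y=0.000, vy=8.071 → t=1.614, apex=3.257, x_land=46.090, impact vy=-8.071
  bounce: vy ← 0.58·8.071 = 4.681

1 4.169 28.784 22.431
2 2.783 9.683 37.405
3 1.614 3.257 46.090
final: 46.090 4.681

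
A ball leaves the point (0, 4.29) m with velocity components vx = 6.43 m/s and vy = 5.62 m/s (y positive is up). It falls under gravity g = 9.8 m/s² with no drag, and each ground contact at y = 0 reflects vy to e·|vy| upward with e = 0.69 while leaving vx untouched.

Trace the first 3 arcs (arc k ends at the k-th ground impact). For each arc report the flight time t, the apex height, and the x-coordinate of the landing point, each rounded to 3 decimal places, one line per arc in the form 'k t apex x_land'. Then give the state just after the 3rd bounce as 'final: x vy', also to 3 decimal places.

Arc 1: start y=4.290, vy=5.620 → t=1.671, apex=5.901, x_land=10.744, impact vy=-10.755
  bounce: vy ← 0.69·10.755 = 7.421
Arc 2: start y=0.000, vy=7.421 → t=1.514, apex=2.810, x_land=20.482, impact vy=-7.421
  bounce: vy ← 0.69·7.421 = 5.120
Arc 3: start y=0.000, vy=5.120 → t=1.045, apex=1.338, x_land=27.201, impact vy=-5.120
  bounce: vy ← 0.69·5.120 = 3.533

1 1.671 5.901 10.744
2 1.514 2.810 20.482
3 1.045 1.338 27.201
final: 27.201 3.533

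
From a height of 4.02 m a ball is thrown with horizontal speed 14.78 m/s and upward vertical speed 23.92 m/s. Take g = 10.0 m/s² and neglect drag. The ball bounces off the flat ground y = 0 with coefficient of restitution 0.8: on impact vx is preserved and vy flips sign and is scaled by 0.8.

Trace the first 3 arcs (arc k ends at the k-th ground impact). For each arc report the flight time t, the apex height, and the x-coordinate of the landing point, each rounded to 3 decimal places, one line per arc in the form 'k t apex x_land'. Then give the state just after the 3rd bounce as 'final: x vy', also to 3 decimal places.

1 4.947 32.628 73.110
2 4.087 20.882 133.520
3 3.270 13.365 181.847
final: 181.847 13.079

Arc 1: start y=4.020, vy=23.920 → t=4.947, apex=32.628, x_land=73.110, impact vy=-25.545
  bounce: vy ← 0.8·25.545 = 20.436
Arc 2: start y=0.000, vy=20.436 → t=4.087, apex=20.882, x_land=133.520, impact vy=-20.436
  bounce: vy ← 0.8·20.436 = 16.349
Arc 3: start y=0.000, vy=16.349 → t=3.270, apex=13.365, x_land=181.847, impact vy=-16.349
  bounce: vy ← 0.8·16.349 = 13.079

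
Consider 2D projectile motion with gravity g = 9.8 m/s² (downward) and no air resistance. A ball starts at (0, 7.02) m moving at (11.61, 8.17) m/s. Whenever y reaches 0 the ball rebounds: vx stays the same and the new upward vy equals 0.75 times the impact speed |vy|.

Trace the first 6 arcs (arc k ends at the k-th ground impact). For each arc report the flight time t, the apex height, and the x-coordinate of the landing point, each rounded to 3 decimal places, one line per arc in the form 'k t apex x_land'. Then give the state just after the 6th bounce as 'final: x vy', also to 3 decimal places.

1 2.292 10.426 26.614
2 2.188 5.864 52.016
3 1.641 3.299 71.068
4 1.231 1.856 85.357
5 0.923 1.044 96.074
6 0.692 0.587 104.111
final: 104.111 2.544

Arc 1: start y=7.020, vy=8.170 → t=2.292, apex=10.426, x_land=26.614, impact vy=-14.295
  bounce: vy ← 0.75·14.295 = 10.721
Arc 2: start y=0.000, vy=10.721 → t=2.188, apex=5.864, x_land=52.016, impact vy=-10.721
  bounce: vy ← 0.75·10.721 = 8.041
Arc 3: start y=0.000, vy=8.041 → t=1.641, apex=3.299, x_land=71.068, impact vy=-8.041
  bounce: vy ← 0.75·8.041 = 6.031
Arc 4: start y=0.000, vy=6.031 → t=1.231, apex=1.856, x_land=85.357, impact vy=-6.031
  bounce: vy ← 0.75·6.031 = 4.523
Arc 5: start y=0.000, vy=4.523 → t=0.923, apex=1.044, x_land=96.074, impact vy=-4.523
  bounce: vy ← 0.75·4.523 = 3.392
Arc 6: start y=0.000, vy=3.392 → t=0.692, apex=0.587, x_land=104.111, impact vy=-3.392
  bounce: vy ← 0.75·3.392 = 2.544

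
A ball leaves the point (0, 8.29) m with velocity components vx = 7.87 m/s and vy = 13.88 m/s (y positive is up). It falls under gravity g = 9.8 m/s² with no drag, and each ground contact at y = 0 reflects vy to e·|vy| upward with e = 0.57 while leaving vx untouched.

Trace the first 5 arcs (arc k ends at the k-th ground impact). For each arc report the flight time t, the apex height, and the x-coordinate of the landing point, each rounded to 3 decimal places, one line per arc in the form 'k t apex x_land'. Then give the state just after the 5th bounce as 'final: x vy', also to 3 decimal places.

1 3.339 18.119 26.280
2 2.192 5.887 43.533
3 1.250 1.913 53.367
4 0.712 0.621 58.972
5 0.406 0.202 62.167
final: 62.167 1.134

Arc 1: start y=8.290, vy=13.880 → t=3.339, apex=18.119, x_land=26.280, impact vy=-18.845
  bounce: vy ← 0.57·18.845 = 10.742
Arc 2: start y=0.000, vy=10.742 → t=2.192, apex=5.887, x_land=43.533, impact vy=-10.742
  bounce: vy ← 0.57·10.742 = 6.123
Arc 3: start y=0.000, vy=6.123 → t=1.250, apex=1.913, x_land=53.367, impact vy=-6.123
  bounce: vy ← 0.57·6.123 = 3.490
Arc 4: start y=0.000, vy=3.490 → t=0.712, apex=0.621, x_land=58.972, impact vy=-3.490
  bounce: vy ← 0.57·3.490 = 1.989
Arc 5: start y=0.000, vy=1.989 → t=0.406, apex=0.202, x_land=62.167, impact vy=-1.989
  bounce: vy ← 0.57·1.989 = 1.134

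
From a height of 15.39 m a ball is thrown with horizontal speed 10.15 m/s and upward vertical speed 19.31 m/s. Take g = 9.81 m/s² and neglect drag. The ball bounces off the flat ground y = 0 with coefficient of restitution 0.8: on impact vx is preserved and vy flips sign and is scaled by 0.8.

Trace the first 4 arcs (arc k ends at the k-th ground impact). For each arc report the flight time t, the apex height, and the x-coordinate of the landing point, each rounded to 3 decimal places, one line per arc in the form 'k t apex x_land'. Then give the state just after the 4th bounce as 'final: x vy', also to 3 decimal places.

1 4.616 34.395 46.857
2 4.237 22.013 89.862
3 3.390 14.088 124.265
4 2.712 9.016 151.788
final: 151.788 10.640

Arc 1: start y=15.390, vy=19.310 → t=4.616, apex=34.395, x_land=46.857, impact vy=-25.977
  bounce: vy ← 0.8·25.977 = 20.782
Arc 2: start y=0.000, vy=20.782 → t=4.237, apex=22.013, x_land=89.862, impact vy=-20.782
  bounce: vy ← 0.8·20.782 = 16.626
Arc 3: start y=0.000, vy=16.626 → t=3.390, apex=14.088, x_land=124.265, impact vy=-16.626
  bounce: vy ← 0.8·16.626 = 13.300
Arc 4: start y=0.000, vy=13.300 → t=2.712, apex=9.016, x_land=151.788, impact vy=-13.300
  bounce: vy ← 0.8·13.300 = 10.640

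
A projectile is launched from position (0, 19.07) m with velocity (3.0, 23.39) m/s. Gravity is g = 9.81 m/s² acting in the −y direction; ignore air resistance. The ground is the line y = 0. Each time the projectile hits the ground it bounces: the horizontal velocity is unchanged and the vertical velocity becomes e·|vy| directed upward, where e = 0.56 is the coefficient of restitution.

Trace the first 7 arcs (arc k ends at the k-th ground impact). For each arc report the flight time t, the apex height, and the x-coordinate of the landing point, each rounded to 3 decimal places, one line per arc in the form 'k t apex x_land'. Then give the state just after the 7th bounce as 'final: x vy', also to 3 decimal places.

Arc 1: start y=19.070, vy=23.390 → t=5.478, apex=46.954, x_land=16.435, impact vy=-30.352
  bounce: vy ← 0.56·30.352 = 16.997
Arc 2: start y=0.000, vy=16.997 → t=3.465, apex=14.725, x_land=26.831, impact vy=-16.997
  bounce: vy ← 0.56·16.997 = 9.518
Arc 3: start y=0.000, vy=9.518 → t=1.941, apex=4.618, x_land=32.652, impact vy=-9.518
  bounce: vy ← 0.56·9.518 = 5.330
Arc 4: start y=0.000, vy=5.330 → t=1.087, apex=1.448, x_land=35.912, impact vy=-5.330
  bounce: vy ← 0.56·5.330 = 2.985
Arc 5: start y=0.000, vy=2.985 → t=0.609, apex=0.454, x_land=37.738, impact vy=-2.985
  bounce: vy ← 0.56·2.985 = 1.672
Arc 6: start y=0.000, vy=1.672 → t=0.341, apex=0.142, x_land=38.760, impact vy=-1.672
  bounce: vy ← 0.56·1.672 = 0.936
Arc 7: start y=0.000, vy=0.936 → t=0.191, apex=0.045, x_land=39.333, impact vy=-0.936
  bounce: vy ← 0.56·0.936 = 0.524

1 5.478 46.954 16.435
2 3.465 14.725 26.831
3 1.941 4.618 32.652
4 1.087 1.448 35.912
5 0.609 0.454 37.738
6 0.341 0.142 38.760
7 0.191 0.045 39.333
final: 39.333 0.524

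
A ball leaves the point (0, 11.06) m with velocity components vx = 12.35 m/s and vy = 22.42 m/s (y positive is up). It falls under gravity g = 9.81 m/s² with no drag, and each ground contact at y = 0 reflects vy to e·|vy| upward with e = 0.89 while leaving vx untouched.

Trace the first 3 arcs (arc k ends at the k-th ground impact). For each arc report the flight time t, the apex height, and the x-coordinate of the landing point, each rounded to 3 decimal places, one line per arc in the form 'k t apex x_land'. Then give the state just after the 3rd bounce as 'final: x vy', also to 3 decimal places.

1 5.020 36.680 61.997
2 4.868 29.054 122.112
3 4.332 23.014 175.614
final: 175.614 18.912

Arc 1: start y=11.060, vy=22.420 → t=5.020, apex=36.680, x_land=61.997, impact vy=-26.826
  bounce: vy ← 0.89·26.826 = 23.875
Arc 2: start y=0.000, vy=23.875 → t=4.868, apex=29.054, x_land=122.112, impact vy=-23.875
  bounce: vy ← 0.89·23.875 = 21.249
Arc 3: start y=0.000, vy=21.249 → t=4.332, apex=23.014, x_land=175.614, impact vy=-21.249
  bounce: vy ← 0.89·21.249 = 18.912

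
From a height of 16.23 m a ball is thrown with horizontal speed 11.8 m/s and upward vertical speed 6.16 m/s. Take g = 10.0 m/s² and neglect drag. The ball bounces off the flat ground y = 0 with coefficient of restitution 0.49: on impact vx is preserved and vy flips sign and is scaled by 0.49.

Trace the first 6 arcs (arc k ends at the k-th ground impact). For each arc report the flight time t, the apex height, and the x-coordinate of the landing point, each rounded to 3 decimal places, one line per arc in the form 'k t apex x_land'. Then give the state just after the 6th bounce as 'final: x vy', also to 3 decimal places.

1 2.520 18.127 29.737
2 1.866 4.352 51.755
3 0.914 1.045 62.544
4 0.448 0.251 67.831
5 0.220 0.060 70.422
6 0.108 0.014 71.691
final: 71.691 0.264

Arc 1: start y=16.230, vy=6.160 → t=2.520, apex=18.127, x_land=29.737, impact vy=-19.041
  bounce: vy ← 0.49·19.041 = 9.330
Arc 2: start y=0.000, vy=9.330 → t=1.866, apex=4.352, x_land=51.755, impact vy=-9.330
  bounce: vy ← 0.49·9.330 = 4.572
Arc 3: start y=0.000, vy=4.572 → t=0.914, apex=1.045, x_land=62.544, impact vy=-4.572
  bounce: vy ← 0.49·4.572 = 2.240
Arc 4: start y=0.000, vy=2.240 → t=0.448, apex=0.251, x_land=67.831, impact vy=-2.240
  bounce: vy ← 0.49·2.240 = 1.098
Arc 5: start y=0.000, vy=1.098 → t=0.220, apex=0.060, x_land=70.422, impact vy=-1.098
  bounce: vy ← 0.49·1.098 = 0.538
Arc 6: start y=0.000, vy=0.538 → t=0.108, apex=0.014, x_land=71.691, impact vy=-0.538
  bounce: vy ← 0.49·0.538 = 0.264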